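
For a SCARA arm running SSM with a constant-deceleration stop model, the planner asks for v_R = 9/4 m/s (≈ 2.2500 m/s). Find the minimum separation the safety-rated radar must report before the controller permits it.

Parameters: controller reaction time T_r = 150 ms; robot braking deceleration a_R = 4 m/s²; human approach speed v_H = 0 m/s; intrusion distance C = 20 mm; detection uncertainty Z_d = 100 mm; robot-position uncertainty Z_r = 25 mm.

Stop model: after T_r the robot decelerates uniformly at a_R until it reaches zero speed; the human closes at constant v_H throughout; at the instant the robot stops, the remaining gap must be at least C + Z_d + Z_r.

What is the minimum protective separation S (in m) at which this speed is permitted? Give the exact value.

S_min = 3569/3200 m = 1.1153 m

stop time T_s = (9/4)/4 = 0.5625 s
robot in T_r: 2.2500·0.1500 = 0.3375 m
robot under decel: 2.2500²/(2·4.0000) = 0.6328 m
human closes 0.0000·0.7125 = 0.0000 m
C+Z_d+Z_r = 0.0200+0.1000+0.0250 = 0.1450 m
S_min ≈ 0.3375+0.6328+0.0000+0.1450  ⇒  S_min = 3569/3200 m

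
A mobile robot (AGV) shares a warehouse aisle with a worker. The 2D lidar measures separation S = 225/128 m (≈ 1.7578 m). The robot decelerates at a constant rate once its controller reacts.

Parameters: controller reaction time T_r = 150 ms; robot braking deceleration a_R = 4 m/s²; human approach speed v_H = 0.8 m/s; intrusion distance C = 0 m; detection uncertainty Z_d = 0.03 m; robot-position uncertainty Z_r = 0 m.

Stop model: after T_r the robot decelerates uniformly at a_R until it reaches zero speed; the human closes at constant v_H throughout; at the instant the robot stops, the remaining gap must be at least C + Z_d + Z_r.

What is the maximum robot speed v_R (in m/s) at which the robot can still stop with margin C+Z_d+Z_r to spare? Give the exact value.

collect terms ⇒ (1/8)·v_R² + (7/20)·v_R + (-1029/640) = 0
  disc = (7/20)² − 4·(1/8)·(-1029/640) = 5929/6400 ; √disc = 77/80
  v_R = (−(7/20) + 77/80) / (2·(1/8)) = 49/20 m/s
check:
braking lasts T_s = (49/20)/4 = 0.6125 s
robot covers v_R·T_r = 2.4500·0.1500 = 0.3675 m before braking
braking distance = 2.4500²/(2·4.0000) = 0.7503 m
human closes 0.8000·0.7625 = 0.6100 m
residual clearance needed = 0.0000+0.0300+0.0000 = 0.0300 m
sum ≈ 0.3675+0.7503+0.6100+0.0300 ≈ 1.7578 m = S ✓

v_R_max = 49/20 m/s = 2.4500 m/s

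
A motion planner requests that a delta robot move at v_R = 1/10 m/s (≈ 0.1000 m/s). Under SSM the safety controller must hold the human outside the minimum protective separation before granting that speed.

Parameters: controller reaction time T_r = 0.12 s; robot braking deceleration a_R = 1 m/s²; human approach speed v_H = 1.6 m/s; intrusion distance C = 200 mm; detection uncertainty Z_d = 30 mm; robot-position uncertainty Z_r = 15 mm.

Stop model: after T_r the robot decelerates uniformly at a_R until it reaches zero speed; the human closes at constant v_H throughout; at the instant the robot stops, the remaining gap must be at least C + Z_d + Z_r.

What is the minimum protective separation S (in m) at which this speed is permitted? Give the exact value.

stop time T_s = (1/10)/1 = 0.1000 s
robot covers v_R·T_r = 0.1000·0.1200 = 0.0120 m before braking
robot covers 0.1000·0.1000 − ½·1.0000·0.1000² = 0.0050 m while stopping
human closes 1.6000·0.2200 = 0.3520 m
residual clearance needed = 0.2000+0.0300+0.0150 = 0.2450 m
S_min ≈ 0.0120+0.0050+0.3520+0.2450  ⇒  S_min = 307/500 m

S_min = 307/500 m = 0.6140 m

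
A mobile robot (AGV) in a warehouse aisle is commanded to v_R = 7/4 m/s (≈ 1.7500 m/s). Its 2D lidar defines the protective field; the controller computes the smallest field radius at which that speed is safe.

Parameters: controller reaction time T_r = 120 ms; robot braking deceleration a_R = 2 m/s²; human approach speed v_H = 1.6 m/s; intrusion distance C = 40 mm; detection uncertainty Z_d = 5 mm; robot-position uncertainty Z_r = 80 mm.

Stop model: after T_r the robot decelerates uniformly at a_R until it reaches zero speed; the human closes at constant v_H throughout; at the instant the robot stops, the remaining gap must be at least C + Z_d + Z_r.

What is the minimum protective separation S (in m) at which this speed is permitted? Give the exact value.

stop time T_s = (7/4)/2 = 0.8750 s
robot covers v_R·T_r = 1.7500·0.1200 = 0.2100 m before braking
robot covers 1.7500·0.8750 − ½·2.0000·0.8750² = 0.7656 m while stopping
human over T_r+T_s: 1.6000·(0.1200+0.8750) = 1.5920 m
residual clearance needed = 0.0400+0.0050+0.0800 = 0.1250 m
S_min ≈ 0.2100+0.7656+1.5920+0.1250  ⇒  S_min = 21541/8000 m

S_min = 21541/8000 m = 2.6926 m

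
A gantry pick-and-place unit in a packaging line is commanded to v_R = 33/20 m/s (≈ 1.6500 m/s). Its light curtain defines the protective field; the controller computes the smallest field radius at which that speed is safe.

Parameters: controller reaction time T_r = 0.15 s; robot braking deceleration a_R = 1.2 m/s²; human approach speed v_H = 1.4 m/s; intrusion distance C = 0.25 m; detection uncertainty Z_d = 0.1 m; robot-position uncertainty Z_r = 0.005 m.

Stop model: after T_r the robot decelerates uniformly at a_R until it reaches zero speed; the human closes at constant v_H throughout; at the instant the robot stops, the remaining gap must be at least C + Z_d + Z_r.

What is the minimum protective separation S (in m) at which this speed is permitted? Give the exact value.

T_s = v_R/a_R = (33/20)/(6/5) = 1.3750 s
robot in T_r: 1.6500·0.1500 = 0.2475 m
robot under decel: 1.6500²/(2·1.2000) = 1.1344 m
person approaches 1.4000·(0.1500+1.3750) = 2.1350 m
residual clearance needed = 0.2500+0.1000+0.0050 = 0.3550 m
S_min ≈ 0.2475+1.1344+2.1350+0.3550  ⇒  S_min = 1239/320 m

S_min = 1239/320 m = 3.8719 m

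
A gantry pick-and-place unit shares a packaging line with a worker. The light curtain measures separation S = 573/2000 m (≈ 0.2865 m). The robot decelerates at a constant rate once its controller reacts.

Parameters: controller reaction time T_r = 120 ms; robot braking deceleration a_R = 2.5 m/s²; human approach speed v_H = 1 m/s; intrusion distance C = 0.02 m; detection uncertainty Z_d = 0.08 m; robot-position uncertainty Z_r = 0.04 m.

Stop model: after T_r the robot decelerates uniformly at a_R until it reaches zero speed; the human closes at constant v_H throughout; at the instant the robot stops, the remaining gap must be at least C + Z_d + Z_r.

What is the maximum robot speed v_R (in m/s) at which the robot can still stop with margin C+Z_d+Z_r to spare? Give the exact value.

v_R_max = 1/20 m/s = 0.0500 m/s

quadratic (1/5)·v² + (13/25)·v + (-53/2000) = 0
  disc = (13/25)² − 4·(1/5)·(-53/2000) = 729/2500 ; √disc = 27/50
  v_R = (−(13/25) + 27/50) / (2·(1/5)) = 1/20 m/s
check:
braking lasts T_s = (1/20)/(5/2) = 0.0200 s
robot covers v_R·T_r = 0.0500·0.1200 = 0.0060 m before braking
braking distance = 0.0500²/(2·2.5000) = 0.0005 m
human over T_r+T_s: 1.0000·(0.1200+0.0200) = 0.1400 m
residual clearance needed = 0.0200+0.0800+0.0400 = 0.1400 m
sum ≈ 0.0060+0.0005+0.1400+0.1400 ≈ 0.2865 m = S ✓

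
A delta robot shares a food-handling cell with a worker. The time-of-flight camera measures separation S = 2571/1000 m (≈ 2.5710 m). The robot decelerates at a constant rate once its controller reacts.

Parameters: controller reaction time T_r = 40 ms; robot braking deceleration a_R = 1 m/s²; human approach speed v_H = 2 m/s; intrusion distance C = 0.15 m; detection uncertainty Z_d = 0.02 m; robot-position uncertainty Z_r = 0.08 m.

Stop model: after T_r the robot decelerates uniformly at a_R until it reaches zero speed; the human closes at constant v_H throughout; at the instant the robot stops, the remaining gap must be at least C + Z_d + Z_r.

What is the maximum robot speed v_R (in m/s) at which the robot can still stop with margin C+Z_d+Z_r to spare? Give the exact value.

quadratic (1/2)·v² + (51/25)·v + (-2241/1000) = 0
  disc = (51/25)² − 4·(1/2)·(-2241/1000) = 21609/2500 ; √disc = 147/50
  v_R = (−(51/25) + 147/50) / (2·(1/2)) = 9/10 m/s
check:
braking lasts T_s = (9/10)/1 = 0.9000 s
robot in T_r: 0.9000·0.0400 = 0.0360 m
robot covers 0.9000·0.9000 − ½·1.0000·0.9000² = 0.4050 m while stopping
human closes 2.0000·0.9400 = 1.8800 m
margins: 0.1500+0.0200+0.0800 = 0.2500 m
sum ≈ 0.0360+0.4050+1.8800+0.2500 ≈ 2.5710 m = S ✓

v_R_max = 9/10 m/s = 0.9000 m/s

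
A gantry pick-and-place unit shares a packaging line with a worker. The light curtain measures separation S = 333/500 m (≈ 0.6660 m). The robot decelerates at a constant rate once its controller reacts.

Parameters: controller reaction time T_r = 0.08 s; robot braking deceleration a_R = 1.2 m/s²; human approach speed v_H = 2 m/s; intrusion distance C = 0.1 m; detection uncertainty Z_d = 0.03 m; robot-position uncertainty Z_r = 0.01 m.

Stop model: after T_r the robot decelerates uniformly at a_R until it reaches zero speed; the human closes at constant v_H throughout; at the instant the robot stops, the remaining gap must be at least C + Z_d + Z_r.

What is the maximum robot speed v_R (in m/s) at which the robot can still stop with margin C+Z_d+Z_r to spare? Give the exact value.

quadratic (5/12)·v² + (131/75)·v + (-183/500) = 0
  disc = (131/75)² − 4·(5/12)·(-183/500) = 82369/22500 ; √disc = 287/150
  v_R = (−(131/75) + 287/150) / (2·(5/12)) = 1/5 m/s
check:
T_s = v_R/a_R = (1/5)/(6/5) = 0.1667 s
reaction-phase robot travel = 0.2000·0.0800 = 0.0160 m
robot covers 0.2000·0.1667 − ½·1.2000·0.1667² = 0.0167 m while stopping
human over T_r+T_s: 2.0000·(0.0800+0.1667) = 0.4933 m
C+Z_d+Z_r = 0.1000+0.0300+0.0100 = 0.1400 m
sum ≈ 0.0160+0.0167+0.4933+0.1400 ≈ 0.6660 m = S ✓

v_R_max = 1/5 m/s = 0.2000 m/s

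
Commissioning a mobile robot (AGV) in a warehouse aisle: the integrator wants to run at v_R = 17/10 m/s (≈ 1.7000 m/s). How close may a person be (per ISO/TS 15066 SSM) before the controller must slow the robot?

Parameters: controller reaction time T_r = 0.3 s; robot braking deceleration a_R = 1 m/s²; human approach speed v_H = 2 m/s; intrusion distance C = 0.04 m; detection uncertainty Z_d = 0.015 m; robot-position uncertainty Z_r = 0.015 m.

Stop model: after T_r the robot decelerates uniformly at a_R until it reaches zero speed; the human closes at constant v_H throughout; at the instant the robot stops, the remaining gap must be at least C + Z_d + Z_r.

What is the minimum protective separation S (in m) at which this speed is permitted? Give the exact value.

T_s = v_R/a_R = (17/10)/1 = 1.7000 s
robot covers v_R·T_r = 1.7000·0.3000 = 0.5100 m before braking
braking distance = 1.7000²/(2·1.0000) = 1.4450 m
human closes 2.0000·2.0000 = 4.0000 m
C+Z_d+Z_r = 0.0400+0.0150+0.0150 = 0.0700 m
S_min ≈ 0.5100+1.4450+4.0000+0.0700  ⇒  S_min = 241/40 m

S_min = 241/40 m = 6.0250 m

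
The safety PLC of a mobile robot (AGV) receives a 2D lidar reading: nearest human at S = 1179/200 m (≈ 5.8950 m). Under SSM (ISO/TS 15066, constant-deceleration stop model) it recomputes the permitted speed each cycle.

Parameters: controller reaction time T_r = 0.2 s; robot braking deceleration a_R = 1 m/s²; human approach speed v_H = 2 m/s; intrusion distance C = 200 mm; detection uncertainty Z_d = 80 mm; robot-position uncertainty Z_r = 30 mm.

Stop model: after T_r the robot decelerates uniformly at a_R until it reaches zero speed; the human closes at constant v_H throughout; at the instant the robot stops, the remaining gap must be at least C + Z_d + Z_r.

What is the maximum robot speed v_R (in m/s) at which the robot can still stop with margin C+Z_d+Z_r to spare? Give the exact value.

collect terms ⇒ (1/2)·v_R² + (11/5)·v_R + (-1037/200) = 0
  disc = (11/5)² − 4·(1/2)·(-1037/200) = 1521/100 ; √disc = 39/10
  v_R = (−(11/5) + 39/10) / (2·(1/2)) = 17/10 m/s
check:
braking lasts T_s = (17/10)/1 = 1.7000 s
reaction-phase robot travel = 1.7000·0.2000 = 0.3400 m
braking distance = 1.7000²/(2·1.0000) = 1.4450 m
human closes 2.0000·1.9000 = 3.8000 m
residual clearance needed = 0.2000+0.0800+0.0300 = 0.3100 m
sum ≈ 0.3400+1.4450+3.8000+0.3100 ≈ 5.8950 m = S ✓

v_R_max = 17/10 m/s = 1.7000 m/s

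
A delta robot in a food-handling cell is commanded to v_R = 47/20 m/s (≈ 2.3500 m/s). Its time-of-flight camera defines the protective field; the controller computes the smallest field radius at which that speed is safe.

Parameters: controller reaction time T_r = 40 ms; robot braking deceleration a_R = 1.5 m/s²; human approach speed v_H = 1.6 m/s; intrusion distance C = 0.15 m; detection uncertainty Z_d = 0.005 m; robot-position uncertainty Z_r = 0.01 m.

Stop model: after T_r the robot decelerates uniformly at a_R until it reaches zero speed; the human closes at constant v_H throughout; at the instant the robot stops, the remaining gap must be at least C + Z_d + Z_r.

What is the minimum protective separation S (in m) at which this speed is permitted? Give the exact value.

S_min = 9341/2000 m = 4.6705 m

braking lasts T_s = (47/20)/(3/2) = 1.5667 s
robot covers v_R·T_r = 2.3500·0.0400 = 0.0940 m before braking
robot under decel: 2.3500²/(2·1.5000) = 1.8408 m
person approaches 1.6000·(0.0400+1.5667) = 2.5707 m
margins: 0.1500+0.0050+0.0100 = 0.1650 m
S_min ≈ 0.0940+1.8408+2.5707+0.1650  ⇒  S_min = 9341/2000 m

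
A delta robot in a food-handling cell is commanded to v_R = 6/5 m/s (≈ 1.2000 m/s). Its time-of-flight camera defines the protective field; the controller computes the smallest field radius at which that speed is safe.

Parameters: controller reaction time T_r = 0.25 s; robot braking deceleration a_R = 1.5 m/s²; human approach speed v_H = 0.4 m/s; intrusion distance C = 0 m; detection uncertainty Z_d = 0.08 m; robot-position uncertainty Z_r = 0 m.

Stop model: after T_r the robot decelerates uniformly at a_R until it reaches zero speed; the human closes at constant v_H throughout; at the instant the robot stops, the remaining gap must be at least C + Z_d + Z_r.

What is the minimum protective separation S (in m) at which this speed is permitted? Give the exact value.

stop time T_s = (6/5)/(3/2) = 0.8000 s
reaction-phase robot travel = 1.2000·0.2500 = 0.3000 m
robot covers 1.2000·0.8000 − ½·1.5000·0.8000² = 0.4800 m while stopping
person approaches 0.4000·(0.2500+0.8000) = 0.4200 m
margins: 0.0000+0.0800+0.0000 = 0.0800 m
S_min ≈ 0.3000+0.4800+0.4200+0.0800  ⇒  S_min = 32/25 m

S_min = 32/25 m = 1.2800 m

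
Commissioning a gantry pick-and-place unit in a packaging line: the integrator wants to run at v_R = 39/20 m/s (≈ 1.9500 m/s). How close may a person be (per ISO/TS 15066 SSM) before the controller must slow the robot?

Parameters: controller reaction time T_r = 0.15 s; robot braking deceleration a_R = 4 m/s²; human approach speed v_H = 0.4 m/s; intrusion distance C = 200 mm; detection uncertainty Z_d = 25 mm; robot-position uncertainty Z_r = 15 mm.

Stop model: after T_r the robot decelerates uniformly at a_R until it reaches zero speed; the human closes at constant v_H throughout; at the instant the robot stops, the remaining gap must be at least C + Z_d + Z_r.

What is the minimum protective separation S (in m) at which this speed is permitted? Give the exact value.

S_min = 4041/3200 m = 1.2628 m

T_s = v_R/a_R = (39/20)/4 = 0.4875 s
reaction-phase robot travel = 1.9500·0.1500 = 0.2925 m
robot under decel: 1.9500²/(2·4.0000) = 0.4753 m
human closes 0.4000·0.6375 = 0.2550 m
margins: 0.2000+0.0250+0.0150 = 0.2400 m
S_min ≈ 0.2925+0.4753+0.2550+0.2400  ⇒  S_min = 4041/3200 m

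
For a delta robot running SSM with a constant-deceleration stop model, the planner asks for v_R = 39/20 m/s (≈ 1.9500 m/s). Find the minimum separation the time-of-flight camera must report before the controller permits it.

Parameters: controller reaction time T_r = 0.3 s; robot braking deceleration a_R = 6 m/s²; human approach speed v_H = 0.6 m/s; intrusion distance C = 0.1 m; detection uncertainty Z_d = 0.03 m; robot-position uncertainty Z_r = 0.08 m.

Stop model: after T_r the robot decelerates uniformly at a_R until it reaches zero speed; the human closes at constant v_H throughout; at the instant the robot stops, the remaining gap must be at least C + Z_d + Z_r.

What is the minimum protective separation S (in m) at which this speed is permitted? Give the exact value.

braking lasts T_s = (39/20)/6 = 0.3250 s
robot in T_r: 1.9500·0.3000 = 0.5850 m
robot under decel: 1.9500²/(2·6.0000) = 0.3169 m
human over T_r+T_s: 0.6000·(0.3000+0.3250) = 0.3750 m
margins: 0.1000+0.0300+0.0800 = 0.2100 m
S_min ≈ 0.5850+0.3169+0.3750+0.2100  ⇒  S_min = 2379/1600 m

S_min = 2379/1600 m = 1.4869 m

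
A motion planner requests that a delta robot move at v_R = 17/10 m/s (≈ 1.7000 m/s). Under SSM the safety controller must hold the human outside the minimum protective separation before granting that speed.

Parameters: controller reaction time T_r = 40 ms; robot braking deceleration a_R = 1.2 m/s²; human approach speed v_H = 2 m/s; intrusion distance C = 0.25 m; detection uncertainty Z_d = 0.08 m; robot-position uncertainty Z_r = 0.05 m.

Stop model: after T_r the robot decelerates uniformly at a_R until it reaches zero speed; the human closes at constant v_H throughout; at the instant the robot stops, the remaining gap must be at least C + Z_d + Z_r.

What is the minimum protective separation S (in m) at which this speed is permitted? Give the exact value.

S_min = 9131/2000 m = 4.5655 m

braking lasts T_s = (17/10)/(6/5) = 1.4167 s
reaction-phase robot travel = 1.7000·0.0400 = 0.0680 m
robot covers 1.7000·1.4167 − ½·1.2000·1.4167² = 1.2042 m while stopping
human over T_r+T_s: 2.0000·(0.0400+1.4167) = 2.9133 m
C+Z_d+Z_r = 0.2500+0.0800+0.0500 = 0.3800 m
S_min ≈ 0.0680+1.2042+2.9133+0.3800  ⇒  S_min = 9131/2000 m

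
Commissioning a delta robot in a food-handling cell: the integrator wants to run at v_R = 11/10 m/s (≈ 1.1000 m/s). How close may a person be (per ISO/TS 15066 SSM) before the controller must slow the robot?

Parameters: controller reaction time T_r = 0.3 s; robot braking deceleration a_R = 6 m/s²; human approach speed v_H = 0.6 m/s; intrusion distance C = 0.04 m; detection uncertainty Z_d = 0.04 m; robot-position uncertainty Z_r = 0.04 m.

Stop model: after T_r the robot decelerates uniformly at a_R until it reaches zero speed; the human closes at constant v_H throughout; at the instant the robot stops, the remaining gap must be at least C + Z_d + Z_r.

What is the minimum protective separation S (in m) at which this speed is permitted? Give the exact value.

S_min = 1009/1200 m = 0.8408 m

stop time T_s = (11/10)/6 = 0.1833 s
reaction-phase robot travel = 1.1000·0.3000 = 0.3300 m
robot under decel: 1.1000²/(2·6.0000) = 0.1008 m
person approaches 0.6000·(0.3000+0.1833) = 0.2900 m
margins: 0.0400+0.0400+0.0400 = 0.1200 m
S_min ≈ 0.3300+0.1008+0.2900+0.1200  ⇒  S_min = 1009/1200 m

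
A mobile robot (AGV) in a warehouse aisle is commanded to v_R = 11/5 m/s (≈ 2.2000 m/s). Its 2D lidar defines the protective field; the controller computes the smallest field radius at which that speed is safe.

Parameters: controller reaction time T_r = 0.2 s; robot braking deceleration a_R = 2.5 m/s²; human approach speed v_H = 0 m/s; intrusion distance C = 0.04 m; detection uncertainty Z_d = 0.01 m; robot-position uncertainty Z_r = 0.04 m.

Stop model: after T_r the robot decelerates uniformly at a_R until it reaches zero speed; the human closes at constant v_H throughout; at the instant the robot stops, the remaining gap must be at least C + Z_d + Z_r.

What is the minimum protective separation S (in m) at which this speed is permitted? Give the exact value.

S_min = 749/500 m = 1.4980 m

T_s = v_R/a_R = (11/5)/(5/2) = 0.8800 s
robot in T_r: 2.2000·0.2000 = 0.4400 m
braking distance = 2.2000²/(2·2.5000) = 0.9680 m
human closes 0.0000·1.0800 = 0.0000 m
residual clearance needed = 0.0400+0.0100+0.0400 = 0.0900 m
S_min ≈ 0.4400+0.9680+0.0000+0.0900  ⇒  S_min = 749/500 m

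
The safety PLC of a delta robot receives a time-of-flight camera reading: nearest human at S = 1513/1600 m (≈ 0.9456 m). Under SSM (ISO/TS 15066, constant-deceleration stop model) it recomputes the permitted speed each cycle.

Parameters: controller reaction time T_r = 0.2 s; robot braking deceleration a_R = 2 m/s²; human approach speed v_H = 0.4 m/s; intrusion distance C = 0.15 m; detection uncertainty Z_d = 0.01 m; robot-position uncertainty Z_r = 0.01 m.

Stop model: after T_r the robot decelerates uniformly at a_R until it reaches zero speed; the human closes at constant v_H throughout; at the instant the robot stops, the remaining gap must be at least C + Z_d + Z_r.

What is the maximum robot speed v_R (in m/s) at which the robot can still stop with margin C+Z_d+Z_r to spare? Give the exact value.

v_R_max = 21/20 m/s = 1.0500 m/s

collect terms ⇒ (1/4)·v_R² + (2/5)·v_R + (-1113/1600) = 0
  disc = (2/5)² − 4·(1/4)·(-1113/1600) = 1369/1600 ; √disc = 37/40
  v_R = (−(2/5) + 37/40) / (2·(1/4)) = 21/20 m/s
check:
stop time T_s = (21/20)/2 = 0.5250 s
reaction-phase robot travel = 1.0500·0.2000 = 0.2100 m
robot under decel: 1.0500²/(2·2.0000) = 0.2756 m
human over T_r+T_s: 0.4000·(0.2000+0.5250) = 0.2900 m
residual clearance needed = 0.1500+0.0100+0.0100 = 0.1700 m
sum ≈ 0.2100+0.2756+0.2900+0.1700 ≈ 0.9456 m = S ✓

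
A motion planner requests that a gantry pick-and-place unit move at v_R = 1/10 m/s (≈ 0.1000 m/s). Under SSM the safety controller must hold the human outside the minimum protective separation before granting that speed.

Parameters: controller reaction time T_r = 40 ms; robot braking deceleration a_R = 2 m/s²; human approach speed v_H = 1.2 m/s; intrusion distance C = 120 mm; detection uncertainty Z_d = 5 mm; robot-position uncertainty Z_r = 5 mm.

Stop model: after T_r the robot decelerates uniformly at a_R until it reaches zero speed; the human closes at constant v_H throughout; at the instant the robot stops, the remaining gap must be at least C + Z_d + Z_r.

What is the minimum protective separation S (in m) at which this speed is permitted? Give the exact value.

braking lasts T_s = (1/10)/2 = 0.0500 s
robot in T_r: 0.1000·0.0400 = 0.0040 m
robot under decel: 0.1000²/(2·2.0000) = 0.0025 m
human closes 1.2000·0.0900 = 0.1080 m
C+Z_d+Z_r = 0.1200+0.0050+0.0050 = 0.1300 m
S_min ≈ 0.0040+0.0025+0.1080+0.1300  ⇒  S_min = 489/2000 m

S_min = 489/2000 m = 0.2445 m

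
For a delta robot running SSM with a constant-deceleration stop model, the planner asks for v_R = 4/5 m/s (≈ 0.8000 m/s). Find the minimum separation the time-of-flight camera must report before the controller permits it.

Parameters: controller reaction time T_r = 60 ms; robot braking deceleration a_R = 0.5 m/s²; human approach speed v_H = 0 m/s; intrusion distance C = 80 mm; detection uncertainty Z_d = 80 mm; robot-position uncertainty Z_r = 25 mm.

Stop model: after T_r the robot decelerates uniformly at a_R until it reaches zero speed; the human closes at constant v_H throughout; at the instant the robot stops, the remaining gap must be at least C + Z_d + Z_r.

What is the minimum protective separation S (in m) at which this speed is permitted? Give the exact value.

S_min = 873/1000 m = 0.8730 m

stop time T_s = (4/5)/(1/2) = 1.6000 s
robot in T_r: 0.8000·0.0600 = 0.0480 m
robot covers 0.8000·1.6000 − ½·0.5000·1.6000² = 0.6400 m while stopping
human closes 0.0000·1.6600 = 0.0000 m
margins: 0.0800+0.0800+0.0250 = 0.1850 m
S_min ≈ 0.0480+0.6400+0.0000+0.1850  ⇒  S_min = 873/1000 m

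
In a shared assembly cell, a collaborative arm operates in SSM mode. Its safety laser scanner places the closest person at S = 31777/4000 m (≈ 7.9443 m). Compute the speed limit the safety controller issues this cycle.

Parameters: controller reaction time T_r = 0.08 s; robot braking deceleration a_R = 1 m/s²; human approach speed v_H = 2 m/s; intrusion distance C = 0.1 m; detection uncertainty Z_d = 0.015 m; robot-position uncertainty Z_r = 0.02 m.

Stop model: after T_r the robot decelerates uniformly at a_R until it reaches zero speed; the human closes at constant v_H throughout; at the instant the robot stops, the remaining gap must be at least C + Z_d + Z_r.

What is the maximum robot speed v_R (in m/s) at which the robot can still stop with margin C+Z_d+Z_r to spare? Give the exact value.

quadratic (1/2)·v² + (52/25)·v + (-30597/4000) = 0
  disc = (52/25)² − 4·(1/2)·(-30597/4000) = 196249/10000 ; √disc = 443/100
  v_R = (−(52/25) + 443/100) / (2·(1/2)) = 47/20 m/s
check:
braking lasts T_s = (47/20)/1 = 2.3500 s
robot covers v_R·T_r = 2.3500·0.0800 = 0.1880 m before braking
robot under decel: 2.3500²/(2·1.0000) = 2.7612 m
person approaches 2.0000·(0.0800+2.3500) = 4.8600 m
margins: 0.1000+0.0150+0.0200 = 0.1350 m
sum ≈ 0.1880+2.7612+4.8600+0.1350 ≈ 7.9443 m = S ✓

v_R_max = 47/20 m/s = 2.3500 m/s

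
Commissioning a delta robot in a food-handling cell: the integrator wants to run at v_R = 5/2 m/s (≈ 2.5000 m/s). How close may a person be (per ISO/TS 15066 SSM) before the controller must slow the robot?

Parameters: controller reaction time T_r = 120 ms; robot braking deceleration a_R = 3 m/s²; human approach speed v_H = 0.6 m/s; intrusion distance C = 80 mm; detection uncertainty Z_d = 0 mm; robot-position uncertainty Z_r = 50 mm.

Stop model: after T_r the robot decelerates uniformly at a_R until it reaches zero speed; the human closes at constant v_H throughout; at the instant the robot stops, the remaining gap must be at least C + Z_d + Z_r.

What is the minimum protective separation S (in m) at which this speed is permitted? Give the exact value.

S_min = 6131/3000 m = 2.0437 m

stop time T_s = (5/2)/3 = 0.8333 s
robot in T_r: 2.5000·0.1200 = 0.3000 m
robot under decel: 2.5000²/(2·3.0000) = 1.0417 m
human over T_r+T_s: 0.6000·(0.1200+0.8333) = 0.5720 m
C+Z_d+Z_r = 0.0800+0.0000+0.0500 = 0.1300 m
S_min ≈ 0.3000+1.0417+0.5720+0.1300  ⇒  S_min = 6131/3000 m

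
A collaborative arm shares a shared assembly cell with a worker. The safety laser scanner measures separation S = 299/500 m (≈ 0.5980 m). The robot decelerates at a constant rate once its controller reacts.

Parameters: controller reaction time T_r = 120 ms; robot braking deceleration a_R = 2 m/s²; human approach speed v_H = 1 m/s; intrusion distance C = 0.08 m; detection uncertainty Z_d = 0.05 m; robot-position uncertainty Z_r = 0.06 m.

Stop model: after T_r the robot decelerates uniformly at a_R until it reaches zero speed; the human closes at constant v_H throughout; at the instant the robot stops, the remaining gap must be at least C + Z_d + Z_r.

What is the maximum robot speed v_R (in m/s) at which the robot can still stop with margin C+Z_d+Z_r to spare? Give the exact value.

v_R_max = 2/5 m/s = 0.4000 m/s

at the boundary: (1/4)·v² + (31/50)·v + (-36/125) = 0
  disc = (31/50)² − 4·(1/4)·(-36/125) = 1681/2500 ; √disc = 41/50
  v_R = (−(31/50) + 41/50) / (2·(1/4)) = 2/5 m/s
check:
braking lasts T_s = (2/5)/2 = 0.2000 s
reaction-phase robot travel = 0.4000·0.1200 = 0.0480 m
braking distance = 0.4000²/(2·2.0000) = 0.0400 m
person approaches 1.0000·(0.1200+0.2000) = 0.3200 m
margins: 0.0800+0.0500+0.0600 = 0.1900 m
sum ≈ 0.0480+0.0400+0.3200+0.1900 ≈ 0.5980 m = S ✓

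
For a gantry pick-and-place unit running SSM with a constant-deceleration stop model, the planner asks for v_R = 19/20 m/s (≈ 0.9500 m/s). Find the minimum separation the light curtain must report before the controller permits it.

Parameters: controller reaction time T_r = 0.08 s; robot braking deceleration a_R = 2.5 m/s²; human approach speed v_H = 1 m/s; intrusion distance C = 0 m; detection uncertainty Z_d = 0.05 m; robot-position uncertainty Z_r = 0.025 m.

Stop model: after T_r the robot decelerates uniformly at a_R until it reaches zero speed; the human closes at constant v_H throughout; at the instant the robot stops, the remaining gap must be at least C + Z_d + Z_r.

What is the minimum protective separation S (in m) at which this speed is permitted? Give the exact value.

S_min = 1583/2000 m = 0.7915 m

stop time T_s = (19/20)/(5/2) = 0.3800 s
reaction-phase robot travel = 0.9500·0.0800 = 0.0760 m
braking distance = 0.9500²/(2·2.5000) = 0.1805 m
human over T_r+T_s: 1.0000·(0.0800+0.3800) = 0.4600 m
residual clearance needed = 0.0000+0.0500+0.0250 = 0.0750 m
S_min ≈ 0.0760+0.1805+0.4600+0.0750  ⇒  S_min = 1583/2000 m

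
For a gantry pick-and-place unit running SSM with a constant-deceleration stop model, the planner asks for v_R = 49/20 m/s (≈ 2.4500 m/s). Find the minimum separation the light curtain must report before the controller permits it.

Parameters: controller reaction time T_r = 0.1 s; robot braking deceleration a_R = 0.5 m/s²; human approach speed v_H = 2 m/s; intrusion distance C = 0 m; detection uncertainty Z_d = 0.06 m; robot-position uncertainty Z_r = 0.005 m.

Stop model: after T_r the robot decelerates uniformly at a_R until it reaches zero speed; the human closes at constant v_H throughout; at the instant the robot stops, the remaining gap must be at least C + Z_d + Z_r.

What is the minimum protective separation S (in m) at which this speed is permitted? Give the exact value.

T_s = v_R/a_R = (49/20)/(1/2) = 4.9000 s
robot covers v_R·T_r = 2.4500·0.1000 = 0.2450 m before braking
robot under decel: 2.4500²/(2·0.5000) = 6.0025 m
person approaches 2.0000·(0.1000+4.9000) = 10.0000 m
C+Z_d+Z_r = 0.0000+0.0600+0.0050 = 0.0650 m
S_min ≈ 0.2450+6.0025+10.0000+0.0650  ⇒  S_min = 261/16 m

S_min = 261/16 m = 16.3125 m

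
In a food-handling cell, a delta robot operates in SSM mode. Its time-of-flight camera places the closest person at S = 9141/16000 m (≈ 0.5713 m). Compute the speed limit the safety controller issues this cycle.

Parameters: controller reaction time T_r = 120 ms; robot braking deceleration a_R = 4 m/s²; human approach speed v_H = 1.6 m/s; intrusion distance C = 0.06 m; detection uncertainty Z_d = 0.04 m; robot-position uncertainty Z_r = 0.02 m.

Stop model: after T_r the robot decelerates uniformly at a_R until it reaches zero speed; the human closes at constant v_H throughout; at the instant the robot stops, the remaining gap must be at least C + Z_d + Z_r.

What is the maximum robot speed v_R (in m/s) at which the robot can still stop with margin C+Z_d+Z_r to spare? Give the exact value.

v_R_max = 9/20 m/s = 0.4500 m/s

quadratic (1/8)·v² + (13/25)·v + (-4149/16000) = 0
  disc = (13/25)² − 4·(1/8)·(-4149/16000) = 64009/160000 ; √disc = 253/400
  v_R = (−(13/25) + 253/400) / (2·(1/8)) = 9/20 m/s
check:
T_s = v_R/a_R = (9/20)/4 = 0.1125 s
robot covers v_R·T_r = 0.4500·0.1200 = 0.0540 m before braking
braking distance = 0.4500²/(2·4.0000) = 0.0253 m
person approaches 1.6000·(0.1200+0.1125) = 0.3720 m
margins: 0.0600+0.0400+0.0200 = 0.1200 m
sum ≈ 0.0540+0.0253+0.3720+0.1200 ≈ 0.5713 m = S ✓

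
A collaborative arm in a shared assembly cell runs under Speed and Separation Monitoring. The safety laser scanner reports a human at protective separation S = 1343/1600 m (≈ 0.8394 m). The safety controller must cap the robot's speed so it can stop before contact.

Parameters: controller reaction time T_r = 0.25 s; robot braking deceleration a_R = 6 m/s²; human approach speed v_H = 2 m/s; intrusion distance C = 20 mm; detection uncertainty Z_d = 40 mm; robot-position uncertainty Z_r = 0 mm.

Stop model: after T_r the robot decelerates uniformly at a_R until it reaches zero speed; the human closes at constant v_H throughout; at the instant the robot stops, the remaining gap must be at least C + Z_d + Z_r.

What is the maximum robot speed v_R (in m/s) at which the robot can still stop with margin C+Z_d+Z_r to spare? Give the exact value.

v_R_max = 9/20 m/s = 0.4500 m/s

at the boundary: (1/12)·v² + (7/12)·v + (-447/1600) = 0
  disc = (7/12)² − 4·(1/12)·(-447/1600) = 6241/14400 ; √disc = 79/120
  v_R = (−(7/12) + 79/120) / (2·(1/12)) = 9/20 m/s
check:
braking lasts T_s = (9/20)/6 = 0.0750 s
robot in T_r: 0.4500·0.2500 = 0.1125 m
robot covers 0.4500·0.0750 − ½·6.0000·0.0750² = 0.0169 m while stopping
human closes 2.0000·0.3250 = 0.6500 m
margins: 0.0200+0.0400+0.0000 = 0.0600 m
sum ≈ 0.1125+0.0169+0.6500+0.0600 ≈ 0.8394 m = S ✓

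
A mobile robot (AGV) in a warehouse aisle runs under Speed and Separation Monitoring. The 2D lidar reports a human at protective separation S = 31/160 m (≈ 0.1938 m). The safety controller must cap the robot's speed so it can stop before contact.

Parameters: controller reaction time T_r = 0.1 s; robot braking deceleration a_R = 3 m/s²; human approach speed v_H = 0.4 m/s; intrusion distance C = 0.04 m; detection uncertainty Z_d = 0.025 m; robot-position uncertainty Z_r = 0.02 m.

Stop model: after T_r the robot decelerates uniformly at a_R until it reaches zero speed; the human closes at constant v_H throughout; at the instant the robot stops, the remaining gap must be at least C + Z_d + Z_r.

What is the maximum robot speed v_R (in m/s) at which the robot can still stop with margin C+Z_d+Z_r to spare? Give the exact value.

v_R_max = 1/4 m/s = 0.2500 m/s

quadratic (1/6)·v² + (7/30)·v + (-11/160) = 0
  disc = (7/30)² − 4·(1/6)·(-11/160) = 361/3600 ; √disc = 19/60
  v_R = (−(7/30) + 19/60) / (2·(1/6)) = 1/4 m/s
check:
braking lasts T_s = (1/4)/3 = 0.0833 s
reaction-phase robot travel = 0.2500·0.1000 = 0.0250 m
robot under decel: 0.2500²/(2·3.0000) = 0.0104 m
human closes 0.4000·0.1833 = 0.0733 m
margins: 0.0400+0.0250+0.0200 = 0.0850 m
sum ≈ 0.0250+0.0104+0.0733+0.0850 ≈ 0.1938 m = S ✓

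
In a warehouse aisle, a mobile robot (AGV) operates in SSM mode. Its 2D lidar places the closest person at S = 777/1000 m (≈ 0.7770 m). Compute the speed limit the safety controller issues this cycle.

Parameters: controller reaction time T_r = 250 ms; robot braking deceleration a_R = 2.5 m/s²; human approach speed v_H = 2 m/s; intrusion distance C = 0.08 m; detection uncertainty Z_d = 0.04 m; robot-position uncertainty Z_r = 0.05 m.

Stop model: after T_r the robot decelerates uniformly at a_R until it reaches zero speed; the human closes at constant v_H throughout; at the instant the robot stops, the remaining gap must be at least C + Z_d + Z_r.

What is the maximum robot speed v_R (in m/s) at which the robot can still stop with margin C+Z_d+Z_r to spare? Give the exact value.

v_R_max = 1/10 m/s = 0.1000 m/s

at the boundary: (1/5)·v² + (21/20)·v + (-107/1000) = 0
  disc = (21/20)² − 4·(1/5)·(-107/1000) = 11881/10000 ; √disc = 109/100
  v_R = (−(21/20) + 109/100) / (2·(1/5)) = 1/10 m/s
check:
braking lasts T_s = (1/10)/(5/2) = 0.0400 s
robot covers v_R·T_r = 0.1000·0.2500 = 0.0250 m before braking
robot under decel: 0.1000²/(2·2.5000) = 0.0020 m
person approaches 2.0000·(0.2500+0.0400) = 0.5800 m
residual clearance needed = 0.0800+0.0400+0.0500 = 0.1700 m
sum ≈ 0.0250+0.0020+0.5800+0.1700 ≈ 0.7770 m = S ✓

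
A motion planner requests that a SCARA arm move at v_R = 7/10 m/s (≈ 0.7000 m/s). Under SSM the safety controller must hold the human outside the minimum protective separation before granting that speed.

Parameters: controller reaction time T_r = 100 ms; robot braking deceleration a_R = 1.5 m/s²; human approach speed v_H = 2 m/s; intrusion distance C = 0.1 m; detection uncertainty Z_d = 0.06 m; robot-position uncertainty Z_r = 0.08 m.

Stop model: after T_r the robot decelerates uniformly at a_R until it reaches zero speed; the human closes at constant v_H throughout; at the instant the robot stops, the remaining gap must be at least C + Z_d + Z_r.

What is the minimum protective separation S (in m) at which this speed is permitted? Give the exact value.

S_min = 241/150 m = 1.6067 m

T_s = v_R/a_R = (7/10)/(3/2) = 0.4667 s
robot covers v_R·T_r = 0.7000·0.1000 = 0.0700 m before braking
braking distance = 0.7000²/(2·1.5000) = 0.1633 m
person approaches 2.0000·(0.1000+0.4667) = 1.1333 m
residual clearance needed = 0.1000+0.0600+0.0800 = 0.2400 m
S_min ≈ 0.0700+0.1633+1.1333+0.2400  ⇒  S_min = 241/150 m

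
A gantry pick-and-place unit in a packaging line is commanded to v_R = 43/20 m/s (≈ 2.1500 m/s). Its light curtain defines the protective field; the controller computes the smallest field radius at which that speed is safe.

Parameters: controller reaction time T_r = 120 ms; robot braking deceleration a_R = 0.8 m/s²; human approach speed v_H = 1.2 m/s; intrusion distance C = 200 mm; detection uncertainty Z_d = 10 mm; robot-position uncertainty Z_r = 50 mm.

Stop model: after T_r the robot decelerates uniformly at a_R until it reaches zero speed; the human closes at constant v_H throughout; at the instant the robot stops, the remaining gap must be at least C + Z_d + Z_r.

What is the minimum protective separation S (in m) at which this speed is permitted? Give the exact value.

braking lasts T_s = (43/20)/(4/5) = 2.6875 s
robot covers v_R·T_r = 2.1500·0.1200 = 0.2580 m before braking
robot covers 2.1500·2.6875 − ½·0.8000·2.6875² = 2.8891 m while stopping
human closes 1.2000·2.8075 = 3.3690 m
residual clearance needed = 0.2000+0.0100+0.0500 = 0.2600 m
S_min ≈ 0.2580+2.8891+3.3690+0.2600  ⇒  S_min = 108417/16000 m

S_min = 108417/16000 m = 6.7761 m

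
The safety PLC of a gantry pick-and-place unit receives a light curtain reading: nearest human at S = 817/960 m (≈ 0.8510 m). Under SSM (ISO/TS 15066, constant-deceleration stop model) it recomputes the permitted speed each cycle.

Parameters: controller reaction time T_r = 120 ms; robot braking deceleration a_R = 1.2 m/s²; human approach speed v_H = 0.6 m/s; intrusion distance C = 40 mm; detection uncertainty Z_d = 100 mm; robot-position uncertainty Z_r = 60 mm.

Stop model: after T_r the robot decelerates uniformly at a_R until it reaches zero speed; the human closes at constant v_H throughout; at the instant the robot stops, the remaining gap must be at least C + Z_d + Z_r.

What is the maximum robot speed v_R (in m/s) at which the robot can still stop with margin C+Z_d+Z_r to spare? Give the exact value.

v_R_max = 13/20 m/s = 0.6500 m/s

collect terms ⇒ (5/12)·v_R² + (31/50)·v_R + (-13897/24000) = 0
  disc = (31/50)² − 4·(5/12)·(-13897/24000) = 485809/360000 ; √disc = 697/600
  v_R = (−(31/50) + 697/600) / (2·(5/12)) = 13/20 m/s
check:
braking lasts T_s = (13/20)/(6/5) = 0.5417 s
robot covers v_R·T_r = 0.6500·0.1200 = 0.0780 m before braking
robot covers 0.6500·0.5417 − ½·1.2000·0.5417² = 0.1760 m while stopping
human over T_r+T_s: 0.6000·(0.1200+0.5417) = 0.3970 m
C+Z_d+Z_r = 0.0400+0.1000+0.0600 = 0.2000 m
sum ≈ 0.0780+0.1760+0.3970+0.2000 ≈ 0.8510 m = S ✓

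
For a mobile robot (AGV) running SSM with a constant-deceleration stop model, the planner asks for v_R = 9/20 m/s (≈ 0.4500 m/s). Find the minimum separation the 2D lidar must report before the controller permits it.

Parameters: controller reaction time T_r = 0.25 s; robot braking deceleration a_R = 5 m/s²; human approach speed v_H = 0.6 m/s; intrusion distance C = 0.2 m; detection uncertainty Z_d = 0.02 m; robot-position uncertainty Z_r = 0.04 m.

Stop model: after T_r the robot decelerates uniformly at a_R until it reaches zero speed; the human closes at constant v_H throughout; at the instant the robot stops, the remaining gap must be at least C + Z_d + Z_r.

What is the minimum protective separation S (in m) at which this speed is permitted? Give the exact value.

stop time T_s = (9/20)/5 = 0.0900 s
reaction-phase robot travel = 0.4500·0.2500 = 0.1125 m
robot covers 0.4500·0.0900 − ½·5.0000·0.0900² = 0.0203 m while stopping
person approaches 0.6000·(0.2500+0.0900) = 0.2040 m
residual clearance needed = 0.2000+0.0200+0.0400 = 0.2600 m
S_min ≈ 0.1125+0.0203+0.2040+0.2600  ⇒  S_min = 2387/4000 m

S_min = 2387/4000 m = 0.5968 m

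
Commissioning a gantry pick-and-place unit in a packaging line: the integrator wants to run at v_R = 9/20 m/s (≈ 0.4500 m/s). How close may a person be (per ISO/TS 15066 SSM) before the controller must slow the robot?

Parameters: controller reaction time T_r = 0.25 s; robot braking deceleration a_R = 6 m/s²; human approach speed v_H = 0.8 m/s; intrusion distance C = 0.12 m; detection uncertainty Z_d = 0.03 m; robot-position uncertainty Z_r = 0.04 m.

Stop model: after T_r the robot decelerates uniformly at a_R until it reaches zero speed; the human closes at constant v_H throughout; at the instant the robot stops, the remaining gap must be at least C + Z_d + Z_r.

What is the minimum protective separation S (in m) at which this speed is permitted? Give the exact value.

stop time T_s = (9/20)/6 = 0.0750 s
reaction-phase robot travel = 0.4500·0.2500 = 0.1125 m
robot covers 0.4500·0.0750 − ½·6.0000·0.0750² = 0.0169 m while stopping
person approaches 0.8000·(0.2500+0.0750) = 0.2600 m
margins: 0.1200+0.0300+0.0400 = 0.1900 m
S_min ≈ 0.1125+0.0169+0.2600+0.1900  ⇒  S_min = 927/1600 m

S_min = 927/1600 m = 0.5794 m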